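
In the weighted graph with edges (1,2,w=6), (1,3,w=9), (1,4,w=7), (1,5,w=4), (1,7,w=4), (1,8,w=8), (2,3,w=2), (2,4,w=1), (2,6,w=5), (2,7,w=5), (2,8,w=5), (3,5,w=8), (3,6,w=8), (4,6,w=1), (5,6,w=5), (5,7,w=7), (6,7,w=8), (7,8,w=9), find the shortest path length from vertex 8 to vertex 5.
12 (path: 8 -> 1 -> 5; weights 8 + 4 = 12)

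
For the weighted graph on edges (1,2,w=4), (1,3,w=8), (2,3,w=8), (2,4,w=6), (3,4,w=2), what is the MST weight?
12 (MST edges: (1,2,w=4), (2,4,w=6), (3,4,w=2); sum of weights 4 + 6 + 2 = 12)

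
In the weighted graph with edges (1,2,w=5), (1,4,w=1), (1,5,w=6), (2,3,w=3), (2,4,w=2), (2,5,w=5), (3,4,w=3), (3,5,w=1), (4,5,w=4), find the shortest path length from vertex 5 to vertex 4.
4 (path: 5 -> 4; weights 4 = 4)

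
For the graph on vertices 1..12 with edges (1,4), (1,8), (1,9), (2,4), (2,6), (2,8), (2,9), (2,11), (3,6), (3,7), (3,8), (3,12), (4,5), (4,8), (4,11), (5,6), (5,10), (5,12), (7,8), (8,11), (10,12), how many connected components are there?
1 (components: {1, 2, 3, 4, 5, 6, 7, 8, 9, 10, 11, 12})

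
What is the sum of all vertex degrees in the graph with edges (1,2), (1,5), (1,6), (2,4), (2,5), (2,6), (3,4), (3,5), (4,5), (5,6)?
20 (handshake: sum of degrees = 2|E| = 2 x 10 = 20)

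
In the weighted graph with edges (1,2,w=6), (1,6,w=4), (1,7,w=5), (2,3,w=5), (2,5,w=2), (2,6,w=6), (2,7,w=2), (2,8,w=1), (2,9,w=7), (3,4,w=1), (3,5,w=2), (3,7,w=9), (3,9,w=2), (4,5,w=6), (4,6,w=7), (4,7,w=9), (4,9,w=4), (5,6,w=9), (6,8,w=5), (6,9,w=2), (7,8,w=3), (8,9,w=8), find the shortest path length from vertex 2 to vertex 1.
6 (path: 2 -> 1; weights 6 = 6)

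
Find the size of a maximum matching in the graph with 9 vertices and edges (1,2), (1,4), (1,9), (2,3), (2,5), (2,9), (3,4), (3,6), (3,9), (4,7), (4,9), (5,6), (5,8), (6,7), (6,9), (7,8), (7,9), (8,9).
4 (matching: (1,9), (3,4), (5,8), (6,7); upper bound floor(n/2) = floor(9/2) = 4)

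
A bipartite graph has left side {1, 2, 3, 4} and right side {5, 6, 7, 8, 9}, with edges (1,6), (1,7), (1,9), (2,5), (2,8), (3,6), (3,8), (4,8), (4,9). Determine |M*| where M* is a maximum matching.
4 (matching: (1,7), (2,8), (3,6), (4,9); upper bound min(|L|,|R|) = min(4,5) = 4)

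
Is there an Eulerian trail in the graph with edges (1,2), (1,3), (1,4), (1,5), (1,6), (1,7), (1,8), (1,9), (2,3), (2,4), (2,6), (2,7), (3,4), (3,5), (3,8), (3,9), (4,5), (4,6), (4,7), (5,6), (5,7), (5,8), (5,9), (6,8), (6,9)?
Yes (the graph is connected and exactly 2 vertices have odd degree: {2, 5}; any Eulerian path must start and end at those)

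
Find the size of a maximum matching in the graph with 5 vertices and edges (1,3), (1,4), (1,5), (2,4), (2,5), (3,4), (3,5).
2 (matching: (1,4), (3,5); upper bound floor(n/2) = floor(5/2) = 2)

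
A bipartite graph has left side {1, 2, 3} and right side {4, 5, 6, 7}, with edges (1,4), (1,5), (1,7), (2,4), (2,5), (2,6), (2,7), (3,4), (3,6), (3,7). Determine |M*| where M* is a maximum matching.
3 (matching: (1,7), (2,5), (3,6); upper bound min(|L|,|R|) = min(3,4) = 3)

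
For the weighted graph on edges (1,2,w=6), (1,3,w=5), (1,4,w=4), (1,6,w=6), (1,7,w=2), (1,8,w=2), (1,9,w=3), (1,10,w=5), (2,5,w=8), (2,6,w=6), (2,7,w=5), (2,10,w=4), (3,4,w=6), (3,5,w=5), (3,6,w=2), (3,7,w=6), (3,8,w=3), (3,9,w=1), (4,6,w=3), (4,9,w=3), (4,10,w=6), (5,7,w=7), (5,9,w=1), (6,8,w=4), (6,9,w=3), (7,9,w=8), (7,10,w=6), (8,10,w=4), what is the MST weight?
22 (MST edges: (1,7,w=2), (1,8,w=2), (1,9,w=3), (2,10,w=4), (3,6,w=2), (3,9,w=1), (4,6,w=3), (5,9,w=1), (8,10,w=4); sum of weights 2 + 2 + 3 + 4 + 2 + 1 + 3 + 1 + 4 = 22)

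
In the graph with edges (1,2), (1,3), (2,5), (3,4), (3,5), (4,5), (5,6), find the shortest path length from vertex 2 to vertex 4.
2 (path: 2 -> 5 -> 4, 2 edges)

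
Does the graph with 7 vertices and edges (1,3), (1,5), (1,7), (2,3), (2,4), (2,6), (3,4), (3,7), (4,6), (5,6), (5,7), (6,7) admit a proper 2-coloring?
No (odd cycle of length 3: 3 -> 1 -> 7 -> 3)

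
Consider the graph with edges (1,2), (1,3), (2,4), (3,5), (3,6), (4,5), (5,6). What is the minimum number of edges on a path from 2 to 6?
3 (path: 2 -> 1 -> 3 -> 6, 3 edges)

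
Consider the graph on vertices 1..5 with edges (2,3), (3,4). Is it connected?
No, it has 3 components: {1}, {2, 3, 4}, {5}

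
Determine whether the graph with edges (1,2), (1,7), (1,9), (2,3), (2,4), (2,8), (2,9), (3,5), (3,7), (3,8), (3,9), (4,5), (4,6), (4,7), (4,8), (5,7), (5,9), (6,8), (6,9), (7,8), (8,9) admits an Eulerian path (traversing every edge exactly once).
No (6 vertices have odd degree: {1, 2, 3, 4, 6, 7}; Eulerian path requires 0 or 2)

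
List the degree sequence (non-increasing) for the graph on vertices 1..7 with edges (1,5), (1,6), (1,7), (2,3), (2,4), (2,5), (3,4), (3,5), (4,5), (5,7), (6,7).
[5, 3, 3, 3, 3, 3, 2] (degrees: deg(1)=3, deg(2)=3, deg(3)=3, deg(4)=3, deg(5)=5, deg(6)=2, deg(7)=3)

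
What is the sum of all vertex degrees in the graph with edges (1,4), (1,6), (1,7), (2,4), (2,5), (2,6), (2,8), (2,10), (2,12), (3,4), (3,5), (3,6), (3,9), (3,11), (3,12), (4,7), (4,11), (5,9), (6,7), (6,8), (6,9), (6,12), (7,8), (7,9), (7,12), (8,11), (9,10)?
54 (handshake: sum of degrees = 2|E| = 2 x 27 = 54)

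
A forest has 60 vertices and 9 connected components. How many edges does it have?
51 (Each of the 9 component trees on V_i vertices has V_i - 1 edges; summing gives V - C = 60 - 9 = 51)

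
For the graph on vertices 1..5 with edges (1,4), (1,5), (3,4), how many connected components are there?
2 (components: {1, 3, 4, 5}, {2})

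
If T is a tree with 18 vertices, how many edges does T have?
17 (A tree on V vertices has V - 1 edges, so 18 - 1 = 17)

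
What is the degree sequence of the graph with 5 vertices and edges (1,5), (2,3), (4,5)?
[2, 1, 1, 1, 1] (degrees: deg(1)=1, deg(2)=1, deg(3)=1, deg(4)=1, deg(5)=2)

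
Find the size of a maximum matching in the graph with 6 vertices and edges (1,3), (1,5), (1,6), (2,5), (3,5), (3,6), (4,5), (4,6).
3 (matching: (1,3), (2,5), (4,6); upper bound floor(n/2) = floor(6/2) = 3)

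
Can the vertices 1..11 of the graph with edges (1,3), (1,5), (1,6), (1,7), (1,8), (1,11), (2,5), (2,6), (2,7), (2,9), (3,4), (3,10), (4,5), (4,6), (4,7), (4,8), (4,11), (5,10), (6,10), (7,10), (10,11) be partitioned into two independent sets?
Yes. Partition: {1, 2, 4, 10}, {3, 5, 6, 7, 8, 9, 11}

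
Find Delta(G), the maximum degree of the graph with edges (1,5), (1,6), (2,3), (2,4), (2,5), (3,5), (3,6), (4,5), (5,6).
5 (attained at vertex 5)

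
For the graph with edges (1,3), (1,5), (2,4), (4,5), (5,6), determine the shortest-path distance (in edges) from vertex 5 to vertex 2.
2 (path: 5 -> 4 -> 2, 2 edges)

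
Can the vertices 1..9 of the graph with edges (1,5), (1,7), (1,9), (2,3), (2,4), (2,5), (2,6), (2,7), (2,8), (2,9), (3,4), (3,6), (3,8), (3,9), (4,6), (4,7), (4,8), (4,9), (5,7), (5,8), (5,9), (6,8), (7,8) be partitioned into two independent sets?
No (odd cycle of length 3: 9 -> 1 -> 5 -> 9)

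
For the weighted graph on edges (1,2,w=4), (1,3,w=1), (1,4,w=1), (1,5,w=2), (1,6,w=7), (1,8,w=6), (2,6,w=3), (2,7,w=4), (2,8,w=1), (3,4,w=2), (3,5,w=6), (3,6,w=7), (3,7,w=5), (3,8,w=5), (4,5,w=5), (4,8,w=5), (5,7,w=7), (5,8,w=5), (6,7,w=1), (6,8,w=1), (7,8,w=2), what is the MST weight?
11 (MST edges: (1,2,w=4), (1,3,w=1), (1,4,w=1), (1,5,w=2), (2,8,w=1), (6,7,w=1), (6,8,w=1); sum of weights 4 + 1 + 1 + 2 + 1 + 1 + 1 = 11)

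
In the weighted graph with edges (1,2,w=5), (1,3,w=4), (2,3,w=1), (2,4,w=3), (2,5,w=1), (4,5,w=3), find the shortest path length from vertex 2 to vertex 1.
5 (path: 2 -> 1; weights 5 = 5)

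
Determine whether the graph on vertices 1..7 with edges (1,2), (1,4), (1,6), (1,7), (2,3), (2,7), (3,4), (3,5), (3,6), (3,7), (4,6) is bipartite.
No (odd cycle of length 3: 7 -> 1 -> 2 -> 7)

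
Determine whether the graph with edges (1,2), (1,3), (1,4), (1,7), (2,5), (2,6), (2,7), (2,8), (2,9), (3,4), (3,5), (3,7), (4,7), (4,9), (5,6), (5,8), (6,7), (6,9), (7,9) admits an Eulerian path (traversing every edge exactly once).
Yes — and in fact it has an Eulerian circuit (the graph is connected and all 9 vertices have even degree)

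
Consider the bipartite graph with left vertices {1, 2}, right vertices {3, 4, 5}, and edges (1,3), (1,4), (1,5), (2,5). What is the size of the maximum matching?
2 (matching: (1,4), (2,5); upper bound min(|L|,|R|) = min(2,3) = 2)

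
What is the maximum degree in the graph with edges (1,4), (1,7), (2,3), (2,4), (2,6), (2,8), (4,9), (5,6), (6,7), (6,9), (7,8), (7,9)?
4 (attained at vertices 2, 6, 7)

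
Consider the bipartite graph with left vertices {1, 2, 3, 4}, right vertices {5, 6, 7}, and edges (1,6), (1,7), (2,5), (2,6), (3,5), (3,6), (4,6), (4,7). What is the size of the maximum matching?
3 (matching: (1,7), (2,6), (3,5); upper bound min(|L|,|R|) = min(4,3) = 3)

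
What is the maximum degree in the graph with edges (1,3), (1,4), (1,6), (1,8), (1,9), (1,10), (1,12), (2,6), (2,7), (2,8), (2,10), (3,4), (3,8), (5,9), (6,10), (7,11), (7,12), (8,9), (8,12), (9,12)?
7 (attained at vertex 1)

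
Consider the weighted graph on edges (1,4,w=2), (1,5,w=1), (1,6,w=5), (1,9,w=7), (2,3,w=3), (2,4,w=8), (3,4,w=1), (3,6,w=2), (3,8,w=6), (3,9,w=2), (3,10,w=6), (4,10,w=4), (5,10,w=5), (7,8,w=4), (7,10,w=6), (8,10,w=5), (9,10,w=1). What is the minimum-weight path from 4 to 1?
2 (path: 4 -> 1; weights 2 = 2)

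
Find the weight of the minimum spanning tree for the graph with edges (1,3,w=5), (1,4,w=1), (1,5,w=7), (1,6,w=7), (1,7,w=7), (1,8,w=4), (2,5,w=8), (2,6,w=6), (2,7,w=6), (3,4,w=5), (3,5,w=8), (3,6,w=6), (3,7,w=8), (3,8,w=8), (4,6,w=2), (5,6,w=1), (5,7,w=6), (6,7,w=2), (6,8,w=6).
21 (MST edges: (1,3,w=5), (1,4,w=1), (1,8,w=4), (2,6,w=6), (4,6,w=2), (5,6,w=1), (6,7,w=2); sum of weights 5 + 1 + 4 + 6 + 2 + 1 + 2 = 21)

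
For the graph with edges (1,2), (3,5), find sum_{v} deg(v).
4 (handshake: sum of degrees = 2|E| = 2 x 2 = 4)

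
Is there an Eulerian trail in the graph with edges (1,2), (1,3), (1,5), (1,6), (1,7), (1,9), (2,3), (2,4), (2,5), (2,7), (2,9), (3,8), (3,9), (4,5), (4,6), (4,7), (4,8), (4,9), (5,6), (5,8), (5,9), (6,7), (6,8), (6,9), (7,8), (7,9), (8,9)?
Yes — and in fact it has an Eulerian circuit (the graph is connected and all 9 vertices have even degree)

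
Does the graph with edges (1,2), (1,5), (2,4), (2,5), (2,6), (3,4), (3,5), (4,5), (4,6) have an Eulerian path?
Yes — and in fact it has an Eulerian circuit (the graph is connected and all 6 vertices have even degree)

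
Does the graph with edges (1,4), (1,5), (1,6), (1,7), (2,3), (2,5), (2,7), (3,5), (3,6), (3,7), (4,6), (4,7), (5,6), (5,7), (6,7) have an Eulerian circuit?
No (4 vertices have odd degree: {2, 4, 5, 6}; Eulerian circuit requires 0)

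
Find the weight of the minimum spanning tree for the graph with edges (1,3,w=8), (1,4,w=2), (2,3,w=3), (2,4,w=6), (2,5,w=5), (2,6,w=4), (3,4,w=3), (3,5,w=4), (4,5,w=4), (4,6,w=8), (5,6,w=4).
16 (MST edges: (1,4,w=2), (2,3,w=3), (2,6,w=4), (3,4,w=3), (3,5,w=4); sum of weights 2 + 3 + 4 + 3 + 4 = 16)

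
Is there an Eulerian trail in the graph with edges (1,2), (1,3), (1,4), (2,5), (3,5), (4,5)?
Yes (the graph is connected and exactly 2 vertices have odd degree: {1, 5}; any Eulerian path must start and end at those)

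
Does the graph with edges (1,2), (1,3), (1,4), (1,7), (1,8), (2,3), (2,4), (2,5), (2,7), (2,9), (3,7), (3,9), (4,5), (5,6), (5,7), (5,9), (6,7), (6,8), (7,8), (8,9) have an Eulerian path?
No (4 vertices have odd degree: {1, 4, 5, 6}; Eulerian path requires 0 or 2)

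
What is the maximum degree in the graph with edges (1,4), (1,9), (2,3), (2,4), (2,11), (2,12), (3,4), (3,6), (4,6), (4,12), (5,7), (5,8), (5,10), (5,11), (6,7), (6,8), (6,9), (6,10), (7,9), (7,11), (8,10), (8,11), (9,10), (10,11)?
6 (attained at vertex 6)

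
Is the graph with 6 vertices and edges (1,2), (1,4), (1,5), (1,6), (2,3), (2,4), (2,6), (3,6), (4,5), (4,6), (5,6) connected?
Yes (BFS from 1 visits [1, 2, 4, 5, 6, 3] — all 6 vertices reached)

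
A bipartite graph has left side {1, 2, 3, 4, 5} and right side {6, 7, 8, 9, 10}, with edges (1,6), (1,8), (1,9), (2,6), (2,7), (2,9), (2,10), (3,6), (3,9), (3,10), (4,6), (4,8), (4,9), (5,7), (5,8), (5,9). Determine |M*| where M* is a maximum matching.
5 (matching: (1,9), (2,10), (3,6), (4,8), (5,7); upper bound min(|L|,|R|) = min(5,5) = 5)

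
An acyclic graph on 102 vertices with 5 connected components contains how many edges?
97 (Each of the 5 component trees on V_i vertices has V_i - 1 edges; summing gives V - C = 102 - 5 = 97)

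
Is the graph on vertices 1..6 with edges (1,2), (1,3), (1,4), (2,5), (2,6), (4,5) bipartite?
Yes. Partition: {1, 5, 6}, {2, 3, 4}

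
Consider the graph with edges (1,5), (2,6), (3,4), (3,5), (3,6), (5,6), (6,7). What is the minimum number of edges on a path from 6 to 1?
2 (path: 6 -> 5 -> 1, 2 edges)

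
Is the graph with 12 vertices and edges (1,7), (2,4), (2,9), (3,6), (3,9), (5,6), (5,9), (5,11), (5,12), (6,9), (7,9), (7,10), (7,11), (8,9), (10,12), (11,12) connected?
Yes (BFS from 1 visits [1, 7, 9, 10, 11, 2, 3, 5, 6, 8, 12, 4] — all 12 vertices reached)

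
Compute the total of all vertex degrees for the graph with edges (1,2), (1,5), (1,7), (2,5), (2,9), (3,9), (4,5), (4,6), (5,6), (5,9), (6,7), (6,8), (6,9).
26 (handshake: sum of degrees = 2|E| = 2 x 13 = 26)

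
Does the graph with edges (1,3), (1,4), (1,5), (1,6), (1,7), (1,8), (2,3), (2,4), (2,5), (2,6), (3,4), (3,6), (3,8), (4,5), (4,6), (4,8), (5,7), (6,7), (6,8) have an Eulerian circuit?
No (2 vertices have odd degree: {3, 7}; Eulerian circuit requires 0)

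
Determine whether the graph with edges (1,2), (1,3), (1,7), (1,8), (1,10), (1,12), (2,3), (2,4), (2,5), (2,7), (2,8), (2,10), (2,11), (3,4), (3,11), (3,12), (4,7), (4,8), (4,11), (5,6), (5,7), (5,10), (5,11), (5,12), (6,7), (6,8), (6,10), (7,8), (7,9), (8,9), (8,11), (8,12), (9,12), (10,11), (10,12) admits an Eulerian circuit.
No (4 vertices have odd degree: {3, 4, 7, 9}; Eulerian circuit requires 0)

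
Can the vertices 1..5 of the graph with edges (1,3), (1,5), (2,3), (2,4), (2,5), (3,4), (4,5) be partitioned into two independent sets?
No (odd cycle of length 3: 4 -> 5 -> 2 -> 4)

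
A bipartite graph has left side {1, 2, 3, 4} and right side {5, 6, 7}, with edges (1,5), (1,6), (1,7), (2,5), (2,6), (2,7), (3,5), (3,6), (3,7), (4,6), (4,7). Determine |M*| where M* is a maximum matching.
3 (matching: (1,7), (2,6), (3,5); upper bound min(|L|,|R|) = min(4,3) = 3)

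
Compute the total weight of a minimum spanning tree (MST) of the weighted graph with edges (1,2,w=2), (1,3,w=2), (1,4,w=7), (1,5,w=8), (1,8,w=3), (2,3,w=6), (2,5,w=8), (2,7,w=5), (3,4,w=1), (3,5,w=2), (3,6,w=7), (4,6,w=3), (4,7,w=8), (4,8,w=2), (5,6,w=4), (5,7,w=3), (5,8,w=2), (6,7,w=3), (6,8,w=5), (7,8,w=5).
15 (MST edges: (1,2,w=2), (1,3,w=2), (3,4,w=1), (3,5,w=2), (4,6,w=3), (4,8,w=2), (5,7,w=3); sum of weights 2 + 2 + 1 + 2 + 3 + 2 + 3 = 15)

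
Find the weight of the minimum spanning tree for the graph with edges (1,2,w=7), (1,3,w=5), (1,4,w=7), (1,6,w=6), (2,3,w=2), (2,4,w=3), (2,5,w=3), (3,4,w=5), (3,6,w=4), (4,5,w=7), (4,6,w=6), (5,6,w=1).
14 (MST edges: (1,3,w=5), (2,3,w=2), (2,4,w=3), (2,5,w=3), (5,6,w=1); sum of weights 5 + 2 + 3 + 3 + 1 = 14)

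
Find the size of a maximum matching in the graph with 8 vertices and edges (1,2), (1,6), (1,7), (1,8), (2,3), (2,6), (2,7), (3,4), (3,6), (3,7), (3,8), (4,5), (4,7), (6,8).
4 (matching: (1,7), (2,6), (3,8), (4,5); upper bound floor(n/2) = floor(8/2) = 4)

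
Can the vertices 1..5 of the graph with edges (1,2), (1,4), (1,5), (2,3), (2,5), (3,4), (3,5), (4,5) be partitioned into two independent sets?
No (odd cycle of length 3: 4 -> 1 -> 5 -> 4)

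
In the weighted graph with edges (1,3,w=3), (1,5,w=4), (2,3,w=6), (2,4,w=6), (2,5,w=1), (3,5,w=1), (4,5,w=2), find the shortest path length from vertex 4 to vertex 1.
6 (path: 4 -> 5 -> 1; weights 2 + 4 = 6)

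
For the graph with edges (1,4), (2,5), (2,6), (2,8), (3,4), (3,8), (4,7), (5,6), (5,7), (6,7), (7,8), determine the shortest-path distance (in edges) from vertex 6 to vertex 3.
3 (path: 6 -> 7 -> 4 -> 3, 3 edges)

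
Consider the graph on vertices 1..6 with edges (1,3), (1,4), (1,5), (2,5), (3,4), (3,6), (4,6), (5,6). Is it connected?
Yes (BFS from 1 visits [1, 3, 4, 5, 6, 2] — all 6 vertices reached)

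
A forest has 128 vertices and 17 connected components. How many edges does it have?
111 (Each of the 17 component trees on V_i vertices has V_i - 1 edges; summing gives V - C = 128 - 17 = 111)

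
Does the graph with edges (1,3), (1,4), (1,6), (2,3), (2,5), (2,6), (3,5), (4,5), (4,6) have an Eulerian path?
No (6 vertices have odd degree: {1, 2, 3, 4, 5, 6}; Eulerian path requires 0 or 2)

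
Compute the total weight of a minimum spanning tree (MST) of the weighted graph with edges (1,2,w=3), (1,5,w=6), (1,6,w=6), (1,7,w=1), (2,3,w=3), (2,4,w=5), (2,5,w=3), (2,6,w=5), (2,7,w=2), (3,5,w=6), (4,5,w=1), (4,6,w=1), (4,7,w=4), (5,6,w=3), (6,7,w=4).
11 (MST edges: (1,7,w=1), (2,3,w=3), (2,5,w=3), (2,7,w=2), (4,5,w=1), (4,6,w=1); sum of weights 1 + 3 + 3 + 2 + 1 + 1 = 11)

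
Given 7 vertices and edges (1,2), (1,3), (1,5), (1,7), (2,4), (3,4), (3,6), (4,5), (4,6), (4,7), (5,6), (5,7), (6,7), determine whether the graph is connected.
Yes (BFS from 1 visits [1, 2, 3, 5, 7, 4, 6] — all 7 vertices reached)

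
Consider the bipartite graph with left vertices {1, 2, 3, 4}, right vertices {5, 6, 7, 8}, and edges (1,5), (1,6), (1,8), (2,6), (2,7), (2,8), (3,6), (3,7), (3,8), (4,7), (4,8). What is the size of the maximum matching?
4 (matching: (1,5), (2,7), (3,6), (4,8); upper bound min(|L|,|R|) = min(4,4) = 4)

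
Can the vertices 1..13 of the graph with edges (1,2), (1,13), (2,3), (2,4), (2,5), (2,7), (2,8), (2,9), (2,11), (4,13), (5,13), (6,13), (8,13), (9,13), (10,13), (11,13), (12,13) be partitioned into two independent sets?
Yes. Partition: {1, 3, 4, 5, 6, 7, 8, 9, 10, 11, 12}, {2, 13}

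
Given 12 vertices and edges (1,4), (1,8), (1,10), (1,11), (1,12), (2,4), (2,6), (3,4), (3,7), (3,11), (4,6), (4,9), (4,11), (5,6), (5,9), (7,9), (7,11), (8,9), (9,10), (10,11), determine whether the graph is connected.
Yes (BFS from 1 visits [1, 4, 8, 10, 11, 12, 2, 3, 6, 9, 7, 5] — all 12 vertices reached)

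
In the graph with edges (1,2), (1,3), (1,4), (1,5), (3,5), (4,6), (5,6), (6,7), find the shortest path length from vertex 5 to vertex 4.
2 (path: 5 -> 1 -> 4, 2 edges)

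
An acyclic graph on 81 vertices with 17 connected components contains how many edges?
64 (Each of the 17 component trees on V_i vertices has V_i - 1 edges; summing gives V - C = 81 - 17 = 64)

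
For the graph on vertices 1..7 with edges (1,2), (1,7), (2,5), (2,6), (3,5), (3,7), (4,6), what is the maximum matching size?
3 (matching: (2,5), (3,7), (4,6); upper bound floor(n/2) = floor(7/2) = 3)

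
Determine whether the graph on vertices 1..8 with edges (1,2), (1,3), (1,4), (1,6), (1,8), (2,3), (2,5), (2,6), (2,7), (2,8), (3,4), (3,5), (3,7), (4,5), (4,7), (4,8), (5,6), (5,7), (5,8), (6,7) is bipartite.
No (odd cycle of length 3: 4 -> 1 -> 3 -> 4)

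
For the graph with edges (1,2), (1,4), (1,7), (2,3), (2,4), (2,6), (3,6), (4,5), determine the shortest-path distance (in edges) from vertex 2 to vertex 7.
2 (path: 2 -> 1 -> 7, 2 edges)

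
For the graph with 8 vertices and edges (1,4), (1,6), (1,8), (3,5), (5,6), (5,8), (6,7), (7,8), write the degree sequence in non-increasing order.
[3, 3, 3, 3, 2, 1, 1, 0] (degrees: deg(1)=3, deg(2)=0, deg(3)=1, deg(4)=1, deg(5)=3, deg(6)=3, deg(7)=2, deg(8)=3)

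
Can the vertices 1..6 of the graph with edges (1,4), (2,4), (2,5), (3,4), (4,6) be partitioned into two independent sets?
Yes. Partition: {1, 2, 3, 6}, {4, 5}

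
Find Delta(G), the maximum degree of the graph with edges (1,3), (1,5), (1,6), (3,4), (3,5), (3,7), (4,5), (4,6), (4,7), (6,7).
4 (attained at vertices 3, 4)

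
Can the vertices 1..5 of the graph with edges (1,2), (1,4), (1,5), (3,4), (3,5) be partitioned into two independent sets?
Yes. Partition: {1, 3}, {2, 4, 5}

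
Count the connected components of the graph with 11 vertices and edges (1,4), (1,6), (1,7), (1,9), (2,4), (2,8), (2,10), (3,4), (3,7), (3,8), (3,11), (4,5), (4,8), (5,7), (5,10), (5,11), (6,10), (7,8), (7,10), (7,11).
1 (components: {1, 2, 3, 4, 5, 6, 7, 8, 9, 10, 11})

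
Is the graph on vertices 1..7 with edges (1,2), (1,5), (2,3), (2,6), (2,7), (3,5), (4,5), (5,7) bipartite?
Yes. Partition: {1, 3, 4, 6, 7}, {2, 5}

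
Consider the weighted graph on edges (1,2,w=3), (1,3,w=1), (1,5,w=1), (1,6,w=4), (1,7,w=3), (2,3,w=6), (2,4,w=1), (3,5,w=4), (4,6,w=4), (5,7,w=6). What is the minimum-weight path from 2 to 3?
4 (path: 2 -> 1 -> 3; weights 3 + 1 = 4)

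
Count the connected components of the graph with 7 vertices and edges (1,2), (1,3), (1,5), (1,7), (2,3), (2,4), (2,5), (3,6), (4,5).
1 (components: {1, 2, 3, 4, 5, 6, 7})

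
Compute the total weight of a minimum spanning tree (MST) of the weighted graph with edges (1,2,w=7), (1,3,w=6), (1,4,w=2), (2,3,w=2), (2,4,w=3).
7 (MST edges: (1,4,w=2), (2,3,w=2), (2,4,w=3); sum of weights 2 + 2 + 3 = 7)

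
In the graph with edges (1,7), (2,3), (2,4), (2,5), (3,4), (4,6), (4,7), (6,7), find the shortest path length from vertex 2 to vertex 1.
3 (path: 2 -> 4 -> 7 -> 1, 3 edges)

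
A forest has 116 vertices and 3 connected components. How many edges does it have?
113 (Each of the 3 component trees on V_i vertices has V_i - 1 edges; summing gives V - C = 116 - 3 = 113)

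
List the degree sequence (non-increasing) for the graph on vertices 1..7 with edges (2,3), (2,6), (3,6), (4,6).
[3, 2, 2, 1, 0, 0, 0] (degrees: deg(1)=0, deg(2)=2, deg(3)=2, deg(4)=1, deg(5)=0, deg(6)=3, deg(7)=0)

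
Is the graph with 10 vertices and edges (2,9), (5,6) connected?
No, it has 8 components: {1}, {2, 9}, {3}, {4}, {5, 6}, {7}, {8}, {10}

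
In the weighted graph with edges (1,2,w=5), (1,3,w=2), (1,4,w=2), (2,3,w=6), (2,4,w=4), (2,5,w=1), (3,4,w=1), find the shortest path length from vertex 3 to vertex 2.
5 (path: 3 -> 4 -> 2; weights 1 + 4 = 5)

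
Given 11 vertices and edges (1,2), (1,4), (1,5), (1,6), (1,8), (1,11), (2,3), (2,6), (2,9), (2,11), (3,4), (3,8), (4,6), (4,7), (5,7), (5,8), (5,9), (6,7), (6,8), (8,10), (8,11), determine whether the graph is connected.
Yes (BFS from 1 visits [1, 2, 4, 5, 6, 8, 11, 3, 9, 7, 10] — all 11 vertices reached)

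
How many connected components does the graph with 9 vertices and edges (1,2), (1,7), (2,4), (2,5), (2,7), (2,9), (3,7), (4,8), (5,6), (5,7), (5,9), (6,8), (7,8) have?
1 (components: {1, 2, 3, 4, 5, 6, 7, 8, 9})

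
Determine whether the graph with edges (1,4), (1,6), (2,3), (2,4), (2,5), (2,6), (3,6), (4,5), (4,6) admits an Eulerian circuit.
Yes (the graph is connected and all 6 vertices have even degree)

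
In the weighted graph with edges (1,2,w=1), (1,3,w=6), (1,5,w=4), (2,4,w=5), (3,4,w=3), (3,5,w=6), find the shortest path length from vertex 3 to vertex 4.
3 (path: 3 -> 4; weights 3 = 3)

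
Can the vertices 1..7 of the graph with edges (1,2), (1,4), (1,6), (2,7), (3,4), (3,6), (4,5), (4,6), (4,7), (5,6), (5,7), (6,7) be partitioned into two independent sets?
No (odd cycle of length 3: 6 -> 1 -> 4 -> 6)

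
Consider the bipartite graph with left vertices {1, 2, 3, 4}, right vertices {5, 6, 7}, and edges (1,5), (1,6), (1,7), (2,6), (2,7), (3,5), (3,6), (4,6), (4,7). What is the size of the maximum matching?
3 (matching: (1,7), (2,6), (3,5); upper bound min(|L|,|R|) = min(4,3) = 3)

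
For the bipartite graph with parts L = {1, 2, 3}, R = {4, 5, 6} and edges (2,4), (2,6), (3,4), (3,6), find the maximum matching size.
2 (matching: (2,6), (3,4); upper bound min(|L|,|R|) = min(3,3) = 3)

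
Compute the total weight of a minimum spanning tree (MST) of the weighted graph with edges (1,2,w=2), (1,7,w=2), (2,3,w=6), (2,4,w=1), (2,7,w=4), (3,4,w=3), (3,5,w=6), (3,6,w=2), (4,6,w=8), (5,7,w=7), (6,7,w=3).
16 (MST edges: (1,2,w=2), (1,7,w=2), (2,4,w=1), (3,4,w=3), (3,5,w=6), (3,6,w=2); sum of weights 2 + 2 + 1 + 3 + 6 + 2 = 16)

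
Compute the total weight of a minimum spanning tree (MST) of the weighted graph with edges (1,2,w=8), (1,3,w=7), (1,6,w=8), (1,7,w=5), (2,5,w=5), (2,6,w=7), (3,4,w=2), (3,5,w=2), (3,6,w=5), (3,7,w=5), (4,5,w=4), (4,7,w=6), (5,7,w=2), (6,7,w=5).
21 (MST edges: (1,7,w=5), (2,5,w=5), (3,4,w=2), (3,5,w=2), (3,6,w=5), (5,7,w=2); sum of weights 5 + 5 + 2 + 2 + 5 + 2 = 21)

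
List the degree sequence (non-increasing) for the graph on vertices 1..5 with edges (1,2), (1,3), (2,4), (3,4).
[2, 2, 2, 2, 0] (degrees: deg(1)=2, deg(2)=2, deg(3)=2, deg(4)=2, deg(5)=0)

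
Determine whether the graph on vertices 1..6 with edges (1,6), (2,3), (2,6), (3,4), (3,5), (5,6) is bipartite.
Yes. Partition: {1, 2, 4, 5}, {3, 6}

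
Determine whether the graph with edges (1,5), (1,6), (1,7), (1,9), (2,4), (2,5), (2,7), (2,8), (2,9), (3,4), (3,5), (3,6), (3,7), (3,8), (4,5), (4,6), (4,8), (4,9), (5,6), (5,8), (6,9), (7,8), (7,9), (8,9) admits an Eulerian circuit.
No (4 vertices have odd degree: {2, 3, 6, 7}; Eulerian circuit requires 0)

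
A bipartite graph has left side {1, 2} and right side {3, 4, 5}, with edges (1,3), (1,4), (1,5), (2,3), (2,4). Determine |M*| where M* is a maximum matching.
2 (matching: (1,5), (2,4); upper bound min(|L|,|R|) = min(2,3) = 2)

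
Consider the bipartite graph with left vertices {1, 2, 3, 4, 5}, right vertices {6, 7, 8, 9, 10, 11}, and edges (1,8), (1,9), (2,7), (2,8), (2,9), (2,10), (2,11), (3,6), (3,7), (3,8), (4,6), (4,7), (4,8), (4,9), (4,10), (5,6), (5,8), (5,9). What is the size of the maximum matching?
5 (matching: (1,9), (2,11), (3,7), (4,10), (5,8); upper bound min(|L|,|R|) = min(5,6) = 5)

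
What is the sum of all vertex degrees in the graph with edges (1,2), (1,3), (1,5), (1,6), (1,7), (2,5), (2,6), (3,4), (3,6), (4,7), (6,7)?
22 (handshake: sum of degrees = 2|E| = 2 x 11 = 22)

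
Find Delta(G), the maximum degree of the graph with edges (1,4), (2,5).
1 (attained at vertices 1, 2, 4, 5)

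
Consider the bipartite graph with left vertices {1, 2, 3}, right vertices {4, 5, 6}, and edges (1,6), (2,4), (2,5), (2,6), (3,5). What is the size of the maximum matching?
3 (matching: (1,6), (2,4), (3,5); upper bound min(|L|,|R|) = min(3,3) = 3)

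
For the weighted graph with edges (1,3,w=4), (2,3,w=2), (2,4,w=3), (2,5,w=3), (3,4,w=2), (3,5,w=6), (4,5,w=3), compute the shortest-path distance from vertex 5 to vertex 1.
9 (path: 5 -> 2 -> 3 -> 1; weights 3 + 2 + 4 = 9)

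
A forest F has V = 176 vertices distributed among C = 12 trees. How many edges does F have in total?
164 (Each of the 12 component trees on V_i vertices has V_i - 1 edges; summing gives V - C = 176 - 12 = 164)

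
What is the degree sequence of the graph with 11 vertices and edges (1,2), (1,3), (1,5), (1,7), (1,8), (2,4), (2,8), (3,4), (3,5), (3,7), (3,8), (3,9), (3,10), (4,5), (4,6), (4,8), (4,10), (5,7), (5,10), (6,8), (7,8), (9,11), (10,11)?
[7, 6, 6, 5, 5, 4, 4, 3, 2, 2, 2] (degrees: deg(1)=5, deg(2)=3, deg(3)=7, deg(4)=6, deg(5)=5, deg(6)=2, deg(7)=4, deg(8)=6, deg(9)=2, deg(10)=4, deg(11)=2)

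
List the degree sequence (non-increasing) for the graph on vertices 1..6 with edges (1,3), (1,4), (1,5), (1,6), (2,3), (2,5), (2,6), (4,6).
[4, 3, 3, 2, 2, 2] (degrees: deg(1)=4, deg(2)=3, deg(3)=2, deg(4)=2, deg(5)=2, deg(6)=3)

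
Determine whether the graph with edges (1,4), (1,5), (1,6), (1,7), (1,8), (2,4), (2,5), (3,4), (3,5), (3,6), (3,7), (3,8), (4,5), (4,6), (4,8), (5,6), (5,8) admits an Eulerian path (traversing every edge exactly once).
Yes (the graph is connected and exactly 2 vertices have odd degree: {1, 3}; any Eulerian path must start and end at those)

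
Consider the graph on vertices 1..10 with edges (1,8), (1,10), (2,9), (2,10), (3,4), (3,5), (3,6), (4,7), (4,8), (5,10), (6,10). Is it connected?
Yes (BFS from 1 visits [1, 8, 10, 4, 2, 5, 6, 3, 7, 9] — all 10 vertices reached)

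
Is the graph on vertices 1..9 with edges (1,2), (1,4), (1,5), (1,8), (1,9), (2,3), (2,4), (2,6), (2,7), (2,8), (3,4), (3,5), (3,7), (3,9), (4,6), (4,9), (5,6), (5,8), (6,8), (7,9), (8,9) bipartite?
No (odd cycle of length 3: 2 -> 1 -> 4 -> 2)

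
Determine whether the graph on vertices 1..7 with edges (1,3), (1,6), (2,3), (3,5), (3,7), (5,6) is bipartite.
Yes. Partition: {1, 2, 4, 5, 7}, {3, 6}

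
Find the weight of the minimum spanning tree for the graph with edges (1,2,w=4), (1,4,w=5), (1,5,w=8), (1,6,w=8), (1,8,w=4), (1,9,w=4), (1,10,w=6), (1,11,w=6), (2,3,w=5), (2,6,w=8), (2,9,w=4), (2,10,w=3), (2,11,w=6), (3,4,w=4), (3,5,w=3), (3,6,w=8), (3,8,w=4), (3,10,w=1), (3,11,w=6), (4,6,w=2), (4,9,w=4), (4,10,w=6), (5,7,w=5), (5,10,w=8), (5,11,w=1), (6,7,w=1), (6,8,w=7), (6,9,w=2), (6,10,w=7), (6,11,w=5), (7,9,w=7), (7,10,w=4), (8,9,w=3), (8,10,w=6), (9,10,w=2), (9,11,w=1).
20 (MST edges: (1,2,w=4), (2,10,w=3), (3,10,w=1), (4,6,w=2), (5,11,w=1), (6,7,w=1), (6,9,w=2), (8,9,w=3), (9,10,w=2), (9,11,w=1); sum of weights 4 + 3 + 1 + 2 + 1 + 1 + 2 + 3 + 2 + 1 = 20)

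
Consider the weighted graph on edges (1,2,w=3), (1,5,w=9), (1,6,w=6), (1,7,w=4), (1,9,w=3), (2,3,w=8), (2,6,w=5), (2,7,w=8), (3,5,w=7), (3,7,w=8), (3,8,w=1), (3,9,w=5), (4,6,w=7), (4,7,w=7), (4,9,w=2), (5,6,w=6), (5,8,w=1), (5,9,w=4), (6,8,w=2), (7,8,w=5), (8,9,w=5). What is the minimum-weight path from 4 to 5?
6 (path: 4 -> 9 -> 5; weights 2 + 4 = 6)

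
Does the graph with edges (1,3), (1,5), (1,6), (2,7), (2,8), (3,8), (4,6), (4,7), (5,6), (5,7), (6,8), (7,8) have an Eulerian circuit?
No (2 vertices have odd degree: {1, 5}; Eulerian circuit requires 0)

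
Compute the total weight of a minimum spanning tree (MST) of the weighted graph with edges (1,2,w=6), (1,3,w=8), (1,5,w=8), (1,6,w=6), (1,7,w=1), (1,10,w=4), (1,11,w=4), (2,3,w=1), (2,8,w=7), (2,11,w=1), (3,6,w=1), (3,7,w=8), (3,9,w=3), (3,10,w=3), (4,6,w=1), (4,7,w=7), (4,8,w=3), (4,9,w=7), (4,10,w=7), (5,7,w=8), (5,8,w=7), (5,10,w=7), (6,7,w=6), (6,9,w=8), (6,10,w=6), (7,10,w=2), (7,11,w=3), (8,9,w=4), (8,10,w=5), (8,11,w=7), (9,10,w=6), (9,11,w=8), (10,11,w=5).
23 (MST edges: (1,7,w=1), (2,3,w=1), (2,11,w=1), (3,6,w=1), (3,9,w=3), (3,10,w=3), (4,6,w=1), (4,8,w=3), (5,8,w=7), (7,10,w=2); sum of weights 1 + 1 + 1 + 1 + 3 + 3 + 1 + 3 + 7 + 2 = 23)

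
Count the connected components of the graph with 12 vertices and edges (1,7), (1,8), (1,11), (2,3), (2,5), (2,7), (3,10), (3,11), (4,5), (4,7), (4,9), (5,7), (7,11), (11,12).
2 (components: {1, 2, 3, 4, 5, 7, 8, 9, 10, 11, 12}, {6})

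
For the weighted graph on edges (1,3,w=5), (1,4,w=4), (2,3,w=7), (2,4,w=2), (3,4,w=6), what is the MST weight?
11 (MST edges: (1,3,w=5), (1,4,w=4), (2,4,w=2); sum of weights 5 + 4 + 2 = 11)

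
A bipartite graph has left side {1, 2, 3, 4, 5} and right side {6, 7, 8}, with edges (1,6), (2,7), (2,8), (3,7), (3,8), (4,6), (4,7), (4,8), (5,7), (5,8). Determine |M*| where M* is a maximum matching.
3 (matching: (1,6), (2,8), (3,7); upper bound min(|L|,|R|) = min(5,3) = 3)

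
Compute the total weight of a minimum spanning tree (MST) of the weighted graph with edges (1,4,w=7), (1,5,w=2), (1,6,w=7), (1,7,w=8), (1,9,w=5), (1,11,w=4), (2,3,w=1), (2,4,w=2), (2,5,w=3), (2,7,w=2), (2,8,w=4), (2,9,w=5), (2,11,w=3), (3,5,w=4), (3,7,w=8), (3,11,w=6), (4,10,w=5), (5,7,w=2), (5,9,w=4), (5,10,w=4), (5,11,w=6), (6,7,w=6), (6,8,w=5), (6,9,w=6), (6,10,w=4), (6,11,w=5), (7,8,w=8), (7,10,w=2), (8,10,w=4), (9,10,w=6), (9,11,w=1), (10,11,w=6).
23 (MST edges: (1,5,w=2), (2,3,w=1), (2,4,w=2), (2,7,w=2), (2,8,w=4), (2,11,w=3), (5,7,w=2), (6,10,w=4), (7,10,w=2), (9,11,w=1); sum of weights 2 + 1 + 2 + 2 + 4 + 3 + 2 + 4 + 2 + 1 = 23)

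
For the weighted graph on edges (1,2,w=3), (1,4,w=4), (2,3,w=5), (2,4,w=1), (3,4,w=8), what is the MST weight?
9 (MST edges: (1,2,w=3), (2,3,w=5), (2,4,w=1); sum of weights 3 + 5 + 1 = 9)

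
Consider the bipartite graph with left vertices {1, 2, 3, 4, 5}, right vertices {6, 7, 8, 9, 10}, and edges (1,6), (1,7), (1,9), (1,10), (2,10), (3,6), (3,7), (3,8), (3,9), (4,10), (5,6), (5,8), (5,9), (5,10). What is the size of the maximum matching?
4 (matching: (1,7), (2,10), (3,9), (5,8); upper bound min(|L|,|R|) = min(5,5) = 5)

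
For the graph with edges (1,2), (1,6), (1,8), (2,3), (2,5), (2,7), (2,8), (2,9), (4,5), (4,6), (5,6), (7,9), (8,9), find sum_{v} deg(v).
26 (handshake: sum of degrees = 2|E| = 2 x 13 = 26)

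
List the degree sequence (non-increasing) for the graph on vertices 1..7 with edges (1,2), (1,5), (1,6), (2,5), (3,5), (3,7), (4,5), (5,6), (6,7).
[5, 3, 3, 2, 2, 2, 1] (degrees: deg(1)=3, deg(2)=2, deg(3)=2, deg(4)=1, deg(5)=5, deg(6)=3, deg(7)=2)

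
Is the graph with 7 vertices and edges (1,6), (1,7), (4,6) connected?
No, it has 4 components: {1, 4, 6, 7}, {2}, {3}, {5}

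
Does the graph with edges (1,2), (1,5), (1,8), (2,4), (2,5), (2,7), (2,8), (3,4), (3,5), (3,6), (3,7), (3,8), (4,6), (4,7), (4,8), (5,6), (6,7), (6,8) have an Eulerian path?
No (6 vertices have odd degree: {1, 2, 3, 4, 6, 8}; Eulerian path requires 0 or 2)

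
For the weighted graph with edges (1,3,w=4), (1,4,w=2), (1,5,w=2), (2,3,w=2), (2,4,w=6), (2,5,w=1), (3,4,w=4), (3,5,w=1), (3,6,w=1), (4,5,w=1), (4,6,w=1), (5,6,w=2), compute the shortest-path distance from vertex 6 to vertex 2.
3 (path: 6 -> 5 -> 2; weights 2 + 1 = 3)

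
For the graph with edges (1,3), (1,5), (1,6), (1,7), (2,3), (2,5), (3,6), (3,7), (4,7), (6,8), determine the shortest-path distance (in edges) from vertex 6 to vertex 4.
3 (path: 6 -> 3 -> 7 -> 4, 3 edges)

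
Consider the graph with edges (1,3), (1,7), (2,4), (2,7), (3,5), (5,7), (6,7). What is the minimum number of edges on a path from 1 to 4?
3 (path: 1 -> 7 -> 2 -> 4, 3 edges)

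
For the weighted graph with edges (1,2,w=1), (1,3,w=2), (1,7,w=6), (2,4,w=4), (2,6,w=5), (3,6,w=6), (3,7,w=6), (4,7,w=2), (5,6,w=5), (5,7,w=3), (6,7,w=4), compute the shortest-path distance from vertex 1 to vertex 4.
5 (path: 1 -> 2 -> 4; weights 1 + 4 = 5)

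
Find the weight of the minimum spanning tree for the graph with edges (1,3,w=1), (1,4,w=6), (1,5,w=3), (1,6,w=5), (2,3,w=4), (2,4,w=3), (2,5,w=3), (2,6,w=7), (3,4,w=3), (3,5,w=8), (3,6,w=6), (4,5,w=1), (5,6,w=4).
12 (MST edges: (1,3,w=1), (1,5,w=3), (2,4,w=3), (4,5,w=1), (5,6,w=4); sum of weights 1 + 3 + 3 + 1 + 4 = 12)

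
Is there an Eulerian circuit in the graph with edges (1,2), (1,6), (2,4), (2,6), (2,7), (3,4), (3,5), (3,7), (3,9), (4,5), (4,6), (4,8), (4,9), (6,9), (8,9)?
Yes (the graph is connected and all 9 vertices have even degree)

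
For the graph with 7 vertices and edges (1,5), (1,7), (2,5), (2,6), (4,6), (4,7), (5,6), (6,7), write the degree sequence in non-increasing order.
[4, 3, 3, 2, 2, 2, 0] (degrees: deg(1)=2, deg(2)=2, deg(3)=0, deg(4)=2, deg(5)=3, deg(6)=4, deg(7)=3)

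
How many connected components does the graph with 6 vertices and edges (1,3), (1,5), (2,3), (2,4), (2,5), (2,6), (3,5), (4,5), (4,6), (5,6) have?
1 (components: {1, 2, 3, 4, 5, 6})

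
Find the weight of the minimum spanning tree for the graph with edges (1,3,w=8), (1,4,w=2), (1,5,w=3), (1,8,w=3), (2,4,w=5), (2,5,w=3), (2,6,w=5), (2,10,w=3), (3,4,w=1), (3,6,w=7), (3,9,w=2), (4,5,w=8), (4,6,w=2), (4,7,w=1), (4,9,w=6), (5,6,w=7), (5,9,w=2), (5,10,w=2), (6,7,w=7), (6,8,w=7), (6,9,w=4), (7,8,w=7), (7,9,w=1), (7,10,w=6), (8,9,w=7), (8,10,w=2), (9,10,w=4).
16 (MST edges: (1,4,w=2), (2,10,w=3), (3,4,w=1), (4,6,w=2), (4,7,w=1), (5,9,w=2), (5,10,w=2), (7,9,w=1), (8,10,w=2); sum of weights 2 + 3 + 1 + 2 + 1 + 2 + 2 + 1 + 2 = 16)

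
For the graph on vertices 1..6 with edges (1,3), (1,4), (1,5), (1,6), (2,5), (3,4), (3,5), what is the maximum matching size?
3 (matching: (1,6), (2,5), (3,4); upper bound floor(n/2) = floor(6/2) = 3)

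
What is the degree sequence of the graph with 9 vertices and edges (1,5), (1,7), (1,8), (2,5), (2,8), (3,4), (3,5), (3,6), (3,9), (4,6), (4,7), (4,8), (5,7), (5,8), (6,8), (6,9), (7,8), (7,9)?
[6, 5, 5, 4, 4, 4, 3, 3, 2] (degrees: deg(1)=3, deg(2)=2, deg(3)=4, deg(4)=4, deg(5)=5, deg(6)=4, deg(7)=5, deg(8)=6, deg(9)=3)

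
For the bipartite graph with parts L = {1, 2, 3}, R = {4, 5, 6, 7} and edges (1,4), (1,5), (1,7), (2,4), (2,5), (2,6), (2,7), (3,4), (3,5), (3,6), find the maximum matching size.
3 (matching: (1,7), (2,6), (3,5); upper bound min(|L|,|R|) = min(3,4) = 3)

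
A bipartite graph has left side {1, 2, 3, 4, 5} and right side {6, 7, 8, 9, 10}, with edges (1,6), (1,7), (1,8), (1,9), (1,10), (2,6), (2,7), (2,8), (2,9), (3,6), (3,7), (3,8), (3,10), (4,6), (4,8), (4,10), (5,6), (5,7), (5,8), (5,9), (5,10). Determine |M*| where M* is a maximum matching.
5 (matching: (1,10), (2,9), (3,8), (4,6), (5,7); upper bound min(|L|,|R|) = min(5,5) = 5)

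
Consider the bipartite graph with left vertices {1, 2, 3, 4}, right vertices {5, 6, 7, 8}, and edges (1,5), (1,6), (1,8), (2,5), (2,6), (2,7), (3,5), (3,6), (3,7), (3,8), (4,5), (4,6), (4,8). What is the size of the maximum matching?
4 (matching: (1,8), (2,7), (3,6), (4,5); upper bound min(|L|,|R|) = min(4,4) = 4)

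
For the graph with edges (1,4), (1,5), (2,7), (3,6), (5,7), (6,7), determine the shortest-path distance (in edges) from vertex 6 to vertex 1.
3 (path: 6 -> 7 -> 5 -> 1, 3 edges)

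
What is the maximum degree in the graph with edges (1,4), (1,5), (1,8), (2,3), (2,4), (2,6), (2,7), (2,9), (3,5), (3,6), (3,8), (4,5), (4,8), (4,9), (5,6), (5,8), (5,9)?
6 (attained at vertex 5)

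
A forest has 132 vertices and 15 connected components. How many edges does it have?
117 (Each of the 15 component trees on V_i vertices has V_i - 1 edges; summing gives V - C = 132 - 15 = 117)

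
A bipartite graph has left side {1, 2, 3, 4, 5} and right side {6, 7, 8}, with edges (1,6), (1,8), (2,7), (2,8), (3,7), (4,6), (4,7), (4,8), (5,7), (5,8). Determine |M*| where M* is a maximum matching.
3 (matching: (1,8), (2,7), (4,6); upper bound min(|L|,|R|) = min(5,3) = 3)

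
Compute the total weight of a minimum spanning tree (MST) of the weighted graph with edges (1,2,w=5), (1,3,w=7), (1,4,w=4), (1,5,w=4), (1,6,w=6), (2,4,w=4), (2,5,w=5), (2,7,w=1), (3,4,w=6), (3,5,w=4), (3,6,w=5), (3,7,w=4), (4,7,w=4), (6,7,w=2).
19 (MST edges: (1,4,w=4), (1,5,w=4), (2,4,w=4), (2,7,w=1), (3,7,w=4), (6,7,w=2); sum of weights 4 + 4 + 4 + 1 + 4 + 2 = 19)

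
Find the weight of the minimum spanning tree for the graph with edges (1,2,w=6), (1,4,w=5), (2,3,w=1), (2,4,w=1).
7 (MST edges: (1,4,w=5), (2,3,w=1), (2,4,w=1); sum of weights 5 + 1 + 1 = 7)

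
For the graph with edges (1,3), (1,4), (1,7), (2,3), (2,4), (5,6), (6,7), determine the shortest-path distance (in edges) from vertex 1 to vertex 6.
2 (path: 1 -> 7 -> 6, 2 edges)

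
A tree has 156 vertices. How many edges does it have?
155 (A tree on V vertices has V - 1 edges, so 156 - 1 = 155)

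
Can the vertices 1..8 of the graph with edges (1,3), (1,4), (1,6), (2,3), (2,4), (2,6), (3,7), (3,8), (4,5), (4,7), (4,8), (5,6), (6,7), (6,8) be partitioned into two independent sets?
Yes. Partition: {1, 2, 5, 7, 8}, {3, 4, 6}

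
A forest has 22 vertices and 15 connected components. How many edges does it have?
7 (Each of the 15 component trees on V_i vertices has V_i - 1 edges; summing gives V - C = 22 - 15 = 7)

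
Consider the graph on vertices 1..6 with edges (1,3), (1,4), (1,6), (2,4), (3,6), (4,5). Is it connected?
Yes (BFS from 1 visits [1, 3, 4, 6, 2, 5] — all 6 vertices reached)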